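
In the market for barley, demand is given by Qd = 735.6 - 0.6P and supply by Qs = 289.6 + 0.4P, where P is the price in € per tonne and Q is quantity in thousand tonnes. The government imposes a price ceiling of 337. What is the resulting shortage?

Evaluating both curves at the ceiling price 337 gives Qd = 533.4, Qs = 424.4.
Shortage = Qd - Qs = 533.4 - 424.4 = 109.

Shortage = 109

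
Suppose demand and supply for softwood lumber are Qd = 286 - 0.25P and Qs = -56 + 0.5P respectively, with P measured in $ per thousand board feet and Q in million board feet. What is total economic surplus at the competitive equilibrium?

Set Qd = Qs: 286 - 0.25P = -56 + 0.5P, so 342 = 0.75P and P* = 456.
Plugging P* into demand: Q* = 286 - 0.25(456) = 172.
Demand choke price = 1144; supply choke price = 112. CS = ½(1144 - 456)(172) = 59168; PS = ½(456 - 112)(172) = 29584. Total surplus = 88752.

Total surplus = 88752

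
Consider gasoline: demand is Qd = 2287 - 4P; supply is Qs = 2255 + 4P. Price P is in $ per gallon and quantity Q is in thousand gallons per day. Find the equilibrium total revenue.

Total revenue = 9084

Equating demand and supply, 2287 - 4P = 2255 + 4P gives 8P = 32, so P* = 4.
Plugging P* into demand: Q* = 2287 - 4(4) = 2271.
Total revenue = P* × Q* = 4 × 2271 = 9084.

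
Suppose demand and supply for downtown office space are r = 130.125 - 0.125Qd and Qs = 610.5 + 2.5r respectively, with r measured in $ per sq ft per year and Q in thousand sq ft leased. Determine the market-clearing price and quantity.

Rewriting in direct form: Qd = 1041 - 8r.
Set Qd = Qs: 1041 - 8r = 610.5 + 2.5r, so 430.5 = 10.5r and r* = 41.
From the demand curve, Q* = 1041 - 8(41) = 713.

r* = 41, Q* = 713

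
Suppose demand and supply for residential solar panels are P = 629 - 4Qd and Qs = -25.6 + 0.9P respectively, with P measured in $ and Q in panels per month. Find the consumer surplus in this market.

Consumer surplus = 27612.5

Rewriting in direct form: Qd = 157.25 - 0.25P.
At equilibrium Qd = Qs, so 157.25 - 0.25P = -25.6 + 0.9P; collecting terms, 182.85 = 1.15P and P* = 159.
From the demand curve, Q* = 157.25 - 0.25(159) = 117.5.
Demand choke price (Qd = 0): P = 157.25/0.25 = 629. Consumer surplus = ½ × (629 - 159) × 117.5 = 27612.5.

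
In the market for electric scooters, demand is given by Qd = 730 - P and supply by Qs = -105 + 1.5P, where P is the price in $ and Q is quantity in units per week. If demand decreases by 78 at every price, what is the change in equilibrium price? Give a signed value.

ΔP = -31.2

The market clears where 730 - P = -105 + 1.5P. Rearranging, 2.5P = 835, hence P* = 334.
Plugging P* into demand: Q* = 730 - 334 = 396.
After the shift, demand is Qd = 652 - P.
New equilibrium: 757 = 2.5P, so P = 302.8 and Q = 349.2.
ΔP = 302.8 - 334 = -31.2.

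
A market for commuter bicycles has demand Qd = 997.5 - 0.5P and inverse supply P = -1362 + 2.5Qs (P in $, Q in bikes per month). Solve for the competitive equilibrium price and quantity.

P* = 503, Q* = 746

Inverting to quantity form: Qs = 544.8 + 0.4P.
Equating demand and supply, 997.5 - 0.5P = 544.8 + 0.4P gives 0.9P = 452.7, so P* = 503.
Plugging P* into demand: Q* = 997.5 - 0.5(503) = 746.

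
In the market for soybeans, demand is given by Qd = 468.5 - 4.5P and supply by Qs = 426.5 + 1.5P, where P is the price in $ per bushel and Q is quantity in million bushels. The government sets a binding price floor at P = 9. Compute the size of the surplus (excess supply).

Surplus = 12

At P = 9: Qd = 428 and Qs = 440.
Surplus = Qs - Qd = 440 - 428 = 12.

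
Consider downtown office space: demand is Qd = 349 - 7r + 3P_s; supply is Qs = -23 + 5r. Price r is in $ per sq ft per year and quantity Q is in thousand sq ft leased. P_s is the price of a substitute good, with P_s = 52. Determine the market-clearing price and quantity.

r* = 44, Q* = 197

With P_s = 52, demand is Qd = 505 - 7r.
Set Qd = Qs: 505 - 7r = -23 + 5r, so 528 = 12r and r* = 44.
From the demand curve, Q* = 505 - 7(44) = 197.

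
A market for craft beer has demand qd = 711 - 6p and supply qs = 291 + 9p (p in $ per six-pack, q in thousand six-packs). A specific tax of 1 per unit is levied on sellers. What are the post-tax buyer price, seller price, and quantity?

The tax drives a wedge p_b - p_s = 1. Substituting p_s = p_b - 1 into supply: qs = 282 + 9p_b.
Set qd = qs: 711 - 6p_b = 282 + 9p_b, so 429 = 15p_b and p_b = 28.6.
So p_s = 27.6 and the quantity traded is q = 711 - 6(28.6) = 539.4.

p_b = 28.6, p_s = 27.6, q = 539.4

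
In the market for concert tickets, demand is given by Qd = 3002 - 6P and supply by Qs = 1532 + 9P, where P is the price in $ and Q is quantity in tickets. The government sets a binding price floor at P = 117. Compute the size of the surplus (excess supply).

Evaluating both curves at the floor price 117 gives Qd = 2300, Qs = 2585.
Surplus = Qs - Qd = 2585 - 2300 = 285.

Surplus = 285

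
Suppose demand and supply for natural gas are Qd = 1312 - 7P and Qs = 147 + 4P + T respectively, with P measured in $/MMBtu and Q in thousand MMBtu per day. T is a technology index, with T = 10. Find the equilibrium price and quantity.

P* = 105, Q* = 577

With T = 10, supply is Qs = 157 + 4P.
At equilibrium Qd = Qs, so 1312 - 7P = 157 + 4P; collecting terms, 1155 = 11P and P* = 105.
From the demand curve, Q* = 1312 - 7(105) = 577.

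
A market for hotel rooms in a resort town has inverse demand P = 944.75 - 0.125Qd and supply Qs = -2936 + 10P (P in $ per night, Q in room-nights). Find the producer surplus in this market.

Producer surplus = 418761.8

Solving each curve for Q: Qd = 7558 - 8P.
At equilibrium Qd = Qs, so 7558 - 8P = -2936 + 10P; collecting terms, 10494 = 18P and P* = 583.
Plugging P* into demand: Q* = 7558 - 8(583) = 2894.
Supply choke price (Qs = 0): P = 293.6. Producer surplus = ½ × (583 - 293.6) × 2894 = 418761.8.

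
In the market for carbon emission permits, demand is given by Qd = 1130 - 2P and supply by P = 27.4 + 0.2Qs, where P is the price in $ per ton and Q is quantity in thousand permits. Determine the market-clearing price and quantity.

P* = 181, Q* = 768

Rewriting in direct form: Qs = -137 + 5P.
At equilibrium Qd = Qs, so 1130 - 2P = -137 + 5P; collecting terms, 1267 = 7P and P* = 181.
Plugging P* into demand: Q* = 1130 - 2(181) = 768.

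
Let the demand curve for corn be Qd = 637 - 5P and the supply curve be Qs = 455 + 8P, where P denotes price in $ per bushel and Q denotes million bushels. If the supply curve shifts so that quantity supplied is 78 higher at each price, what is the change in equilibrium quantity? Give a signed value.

Equating demand and supply, 637 - 5P = 455 + 8P gives 13P = 182, so P* = 14.
From the demand curve, Q* = 637 - 5(14) = 567.
After the shift, supply is Qs = 533 + 8P.
The new intersection has 104 = 13P, i.e. P = 8, Q = 597.
ΔQ = 597 - 567 = 30.

ΔQ = 30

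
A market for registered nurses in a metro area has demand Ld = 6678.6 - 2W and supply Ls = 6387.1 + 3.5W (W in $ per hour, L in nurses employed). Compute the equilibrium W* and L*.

W* = 53, L* = 6572.6

Set Ld = Ls: 6678.6 - 2W = 6387.1 + 3.5W, so 291.5 = 5.5W and W* = 53.
From the demand curve, L* = 6678.6 - 2(53) = 6572.6.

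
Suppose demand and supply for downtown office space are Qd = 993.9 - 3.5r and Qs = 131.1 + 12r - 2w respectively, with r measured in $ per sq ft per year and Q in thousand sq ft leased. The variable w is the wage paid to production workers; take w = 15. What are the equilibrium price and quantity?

With w = 15, supply is Qs = 101.1 + 12r.
Equating demand and supply, 993.9 - 3.5r = 101.1 + 12r gives 15.5r = 892.8, so r* = 57.6.
Then Q* = 993.9 - 3.5(57.6) = 792.3.

r* = 57.6, Q* = 792.3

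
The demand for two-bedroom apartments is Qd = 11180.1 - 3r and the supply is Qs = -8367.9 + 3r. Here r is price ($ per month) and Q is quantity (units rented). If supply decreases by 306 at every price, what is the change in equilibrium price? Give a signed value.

At equilibrium Qd = Qs, so 11180.1 - 3r = -8367.9 + 3r; collecting terms, 19548 = 6r and r* = 3258.
From the demand curve, Q* = 11180.1 - 3(3258) = 1406.1.
After the shift, supply is Qs = -8673.9 + 3r.
Re-solving, 6r = 19854 gives r = 3309 and Q = 1253.1.
Δr = 3309 - 3258 = 51.

Δr = 51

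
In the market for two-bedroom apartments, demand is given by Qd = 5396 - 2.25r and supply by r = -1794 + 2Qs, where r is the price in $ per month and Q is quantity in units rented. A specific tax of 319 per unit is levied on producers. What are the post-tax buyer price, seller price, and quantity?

Inverting to quantity form: Qs = 897 + 0.5r.
With a tax of 319 on producers, they supply based on the net price r_s = r_b - 319, so Qs = 737.5 + 0.5r_b.
Set Qd = Qs: 5396 - 2.25r_b = 737.5 + 0.5r_b, so 4658.5 = 2.75r_b and r_b = 1694.
Then r_s = 1694 - 319 = 1375 and Q = 5396 - 2.25(1694) = 1584.5.

r_b = 1694, r_s = 1375, Q = 1584.5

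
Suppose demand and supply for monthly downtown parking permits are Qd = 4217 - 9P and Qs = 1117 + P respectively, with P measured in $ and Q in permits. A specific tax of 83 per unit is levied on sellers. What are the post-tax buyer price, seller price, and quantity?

P_b = 318.3, P_s = 235.3, Q = 1352.3

The tax drives a wedge P_b - P_s = 83. Substituting P_s = P_b - 83 into supply: Qs = 1034 + P_b.
Equate demand and the shifted supply: 4217 - 9P_b = 1034 + P_b, giving 10P_b = 3183, so P_b = 318.3.
Then P_s = 318.3 - 83 = 235.3 and Q = 4217 - 9(318.3) = 1352.3.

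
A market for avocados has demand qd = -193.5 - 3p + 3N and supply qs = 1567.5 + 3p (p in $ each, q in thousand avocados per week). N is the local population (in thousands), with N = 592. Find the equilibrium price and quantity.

p* = 2.5, q* = 1575

With N = 592, demand is qd = 1582.5 - 3p.
The market clears where 1582.5 - 3p = 1567.5 + 3p. Rearranging, 6p = 15, hence p* = 2.5.
Then q* = 1582.5 - 3(2.5) = 1575.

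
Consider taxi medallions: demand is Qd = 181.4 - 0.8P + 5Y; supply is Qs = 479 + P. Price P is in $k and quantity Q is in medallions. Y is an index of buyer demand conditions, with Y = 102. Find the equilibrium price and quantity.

With Y = 102, demand is Qd = 691.4 - 0.8P.
Set Qd = Qs: 691.4 - 0.8P = 479 + P, so 212.4 = 1.8P and P* = 118.
From the demand curve, Q* = 691.4 - 0.8(118) = 597.

P* = 118, Q* = 597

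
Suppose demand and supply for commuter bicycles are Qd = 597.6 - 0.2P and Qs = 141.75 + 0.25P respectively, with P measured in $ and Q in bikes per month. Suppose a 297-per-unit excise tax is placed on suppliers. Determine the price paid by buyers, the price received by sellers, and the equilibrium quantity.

Suppliers keep P_s = P_b - 297 per unit, so supply in terms of the buyer price is Qs = 67.5 + 0.25P_b.
Market clearing requires 597.6 - 0.2P_b = 67.5 + 0.25P_b; hence 530.1 = 0.45P_b and P_b = 1178.
Then P_s = 1178 - 297 = 881 and Q = 597.6 - 0.2(1178) = 362.

P_b = 1178, P_s = 881, Q = 362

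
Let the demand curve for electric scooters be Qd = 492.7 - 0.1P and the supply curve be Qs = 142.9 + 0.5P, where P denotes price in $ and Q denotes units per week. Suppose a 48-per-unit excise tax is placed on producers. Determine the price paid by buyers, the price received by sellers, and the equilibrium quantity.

P_b = 623, P_s = 575, Q = 430.4

The tax drives a wedge P_b - P_s = 48. Substituting P_s = P_b - 48 into supply: Qs = 118.9 + 0.5P_b.
Set Qd = Qs: 492.7 - 0.1P_b = 118.9 + 0.5P_b, so 373.8 = 0.6P_b and P_b = 623.
Then P_s = 623 - 48 = 575 and Q = 492.7 - 0.1(623) = 430.4.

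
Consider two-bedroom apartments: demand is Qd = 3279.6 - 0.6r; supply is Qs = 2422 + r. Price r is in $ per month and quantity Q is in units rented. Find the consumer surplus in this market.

Consumer surplus = 7291470

Set Qd = Qs: 3279.6 - 0.6r = 2422 + r, so 857.6 = 1.6r and r* = 536.
Plugging r* into demand: Q* = 3279.6 - 0.6(536) = 2958.
Demand choke price (Qd = 0): r = 3279.6/0.6 = 5466. Consumer surplus = ½ × (5466 - 536) × 2958 = 7291470.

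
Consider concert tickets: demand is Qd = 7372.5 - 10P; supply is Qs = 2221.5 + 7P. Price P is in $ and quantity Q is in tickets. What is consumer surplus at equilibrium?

Consumer surplus = 942865.3125

At equilibrium Qd = Qs, so 7372.5 - 10P = 2221.5 + 7P; collecting terms, 5151 = 17P and P* = 303.
Substitute back: Q* = 7372.5 - 10(303) = 4342.5.
Demand choke price (Qd = 0): P = 7372.5/10 = 737.25. Consumer surplus = ½ × (737.25 - 303) × 4342.5 = 942865.3125.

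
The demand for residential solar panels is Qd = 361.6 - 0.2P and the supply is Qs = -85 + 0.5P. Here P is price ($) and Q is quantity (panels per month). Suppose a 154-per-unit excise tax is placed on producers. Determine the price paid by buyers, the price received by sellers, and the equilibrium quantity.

P_b = 748, P_s = 594, Q = 212

With a tax of 154 on producers, they supply based on the net price P_s = P_b - 154, so Qs = -162 + 0.5P_b.
Market clearing requires 361.6 - 0.2P_b = -162 + 0.5P_b; hence 523.6 = 0.7P_b and P_b = 748.
Then P_s = 748 - 154 = 594 and Q = 361.6 - 0.2(748) = 212.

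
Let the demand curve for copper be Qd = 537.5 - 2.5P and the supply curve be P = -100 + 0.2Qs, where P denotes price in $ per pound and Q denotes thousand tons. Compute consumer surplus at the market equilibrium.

Rewriting in direct form: Qs = 500 + 5P.
Equating demand and supply, 537.5 - 2.5P = 500 + 5P gives 7.5P = 37.5, so P* = 5.
Then Q* = 537.5 - 2.5(5) = 525.
Demand choke price (Qd = 0): P = 537.5/2.5 = 215. Consumer surplus = ½ × (215 - 5) × 525 = 55125.

Consumer surplus = 55125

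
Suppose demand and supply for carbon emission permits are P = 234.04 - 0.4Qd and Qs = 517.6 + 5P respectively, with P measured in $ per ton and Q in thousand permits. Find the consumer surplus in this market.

Consumer surplus = 63303.752

In direct form, Qd = 585.1 - 2.5P.
Set Qd = Qs: 585.1 - 2.5P = 517.6 + 5P, so 67.5 = 7.5P and P* = 9.
Then Q* = 585.1 - 2.5(9) = 562.6.
Demand choke price (Qd = 0): P = 585.1/2.5 = 234.04. Consumer surplus = ½ × (234.04 - 9) × 562.6 = 63303.752.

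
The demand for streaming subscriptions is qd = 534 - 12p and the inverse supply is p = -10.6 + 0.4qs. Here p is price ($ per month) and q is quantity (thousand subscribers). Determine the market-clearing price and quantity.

p* = 35, q* = 114

Inverting to quantity form: qs = 26.5 + 2.5p.
Set qd = qs: 534 - 12p = 26.5 + 2.5p, so 507.5 = 14.5p and p* = 35.
From the demand curve, q* = 534 - 12(35) = 114.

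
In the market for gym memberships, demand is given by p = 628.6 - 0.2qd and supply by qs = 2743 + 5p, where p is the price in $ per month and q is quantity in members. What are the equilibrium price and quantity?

Inverting to quantity form: qd = 3143 - 5p.
Set qd = qs: 3143 - 5p = 2743 + 5p, so 400 = 10p and p* = 40.
Plugging p* into demand: q* = 3143 - 5(40) = 2943.

p* = 40, q* = 2943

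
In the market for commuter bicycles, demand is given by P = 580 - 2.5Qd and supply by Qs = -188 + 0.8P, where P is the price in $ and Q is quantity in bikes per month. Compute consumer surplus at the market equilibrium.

In direct form, Qd = 232 - 0.4P.
Equating demand and supply, 232 - 0.4P = -188 + 0.8P gives 1.2P = 420, so P* = 350.
Plugging P* into demand: Q* = 232 - 0.4(350) = 92.
Demand choke price (Qd = 0): P = 232/0.4 = 580. Consumer surplus = ½ × (580 - 350) × 92 = 10580.

Consumer surplus = 10580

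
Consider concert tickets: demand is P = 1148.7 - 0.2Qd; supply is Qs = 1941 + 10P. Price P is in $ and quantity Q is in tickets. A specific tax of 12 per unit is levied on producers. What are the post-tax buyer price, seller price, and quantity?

In direct form, Qd = 5743.5 - 5P.
The tax drives a wedge P_b - P_s = 12. Substituting P_s = P_b - 12 into supply: Qs = 1821 + 10P_b.
Equate demand and the shifted supply: 5743.5 - 5P_b = 1821 + 10P_b, giving 15P_b = 3922.5, so P_b = 261.5.
So P_s = 249.5 and the quantity traded is Q = 5743.5 - 5(261.5) = 4436.

P_b = 261.5, P_s = 249.5, Q = 4436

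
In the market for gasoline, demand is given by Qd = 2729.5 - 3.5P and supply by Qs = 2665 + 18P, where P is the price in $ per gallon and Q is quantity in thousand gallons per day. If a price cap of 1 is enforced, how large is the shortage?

Shortage = 43

With P fixed at 1, quantity demanded is 2726 and quantity supplied is 2683.
Shortage = Qd - Qs = 2726 - 2683 = 43.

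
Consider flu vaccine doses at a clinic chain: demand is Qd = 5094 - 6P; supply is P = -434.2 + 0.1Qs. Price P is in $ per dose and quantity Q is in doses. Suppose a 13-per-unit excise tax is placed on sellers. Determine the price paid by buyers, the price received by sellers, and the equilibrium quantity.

P_b = 55.125, P_s = 42.125, Q = 4763.25

Solving each curve for Q: Qs = 4342 + 10P.
The tax drives a wedge P_b - P_s = 13. Substituting P_s = P_b - 13 into supply: Qs = 4212 + 10P_b.
Equate demand and the shifted supply: 5094 - 6P_b = 4212 + 10P_b, giving 16P_b = 882, so P_b = 55.125.
So P_s = 42.125 and the quantity traded is Q = 5094 - 6(55.125) = 4763.25.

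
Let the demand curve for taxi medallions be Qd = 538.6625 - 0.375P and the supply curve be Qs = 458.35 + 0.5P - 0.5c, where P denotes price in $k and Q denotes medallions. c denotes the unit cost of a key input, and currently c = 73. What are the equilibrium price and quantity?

P* = 133.5, Q* = 488.6

With c = 73, supply is Qs = 421.85 + 0.5P.
The market clears where 538.6625 - 0.375P = 421.85 + 0.5P. Rearranging, 0.875P = 116.8125, hence P* = 133.5.
Then Q* = 538.6625 - 0.375(133.5) = 488.6.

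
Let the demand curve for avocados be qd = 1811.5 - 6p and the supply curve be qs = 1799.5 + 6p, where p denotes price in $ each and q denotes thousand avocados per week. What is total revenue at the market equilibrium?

Equating demand and supply, 1811.5 - 6p = 1799.5 + 6p gives 12p = 12, so p* = 1.
From the demand curve, q* = 1811.5 - 6(1) = 1805.5.
Total revenue = p* × q* = 1 × 1805.5 = 1805.5.

Total revenue = 1805.5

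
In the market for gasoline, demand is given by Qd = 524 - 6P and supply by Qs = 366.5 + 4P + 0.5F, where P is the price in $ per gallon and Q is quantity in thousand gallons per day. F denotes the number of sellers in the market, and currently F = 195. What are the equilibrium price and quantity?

With F = 195, supply is Qs = 464 + 4P.
Equating demand and supply, 524 - 6P = 464 + 4P gives 10P = 60, so P* = 6.
Then Q* = 524 - 6(6) = 488.

P* = 6, Q* = 488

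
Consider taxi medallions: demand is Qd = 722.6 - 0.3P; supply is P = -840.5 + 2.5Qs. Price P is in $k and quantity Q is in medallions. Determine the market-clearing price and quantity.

P* = 552, Q* = 557

Rewriting in direct form: Qs = 336.2 + 0.4P.
At equilibrium Qd = Qs, so 722.6 - 0.3P = 336.2 + 0.4P; collecting terms, 386.4 = 0.7P and P* = 552.
Plugging P* into demand: Q* = 722.6 - 0.3(552) = 557.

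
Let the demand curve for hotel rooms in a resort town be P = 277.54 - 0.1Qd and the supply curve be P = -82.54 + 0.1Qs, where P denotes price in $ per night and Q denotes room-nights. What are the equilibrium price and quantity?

P* = 97.5, Q* = 1800.4

Inverting to quantity form: Qd = 2775.4 - 10P and Qs = 825.4 + 10P.
At equilibrium Qd = Qs, so 2775.4 - 10P = 825.4 + 10P; collecting terms, 1950 = 20P and P* = 97.5.
From the demand curve, Q* = 2775.4 - 10(97.5) = 1800.4.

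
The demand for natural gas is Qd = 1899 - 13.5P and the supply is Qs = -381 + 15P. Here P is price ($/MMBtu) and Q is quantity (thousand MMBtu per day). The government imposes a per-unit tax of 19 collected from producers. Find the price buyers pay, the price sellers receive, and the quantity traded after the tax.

Producers keep P_s = P_b - 19 per unit, so supply in terms of the buyer price is Qs = -666 + 15P_b.
Market clearing requires 1899 - 13.5P_b = -666 + 15P_b; hence 2565 = 28.5P_b and P_b = 90.
So P_s = 71 and the quantity traded is Q = 1899 - 13.5(90) = 684.

P_b = 90, P_s = 71, Q = 684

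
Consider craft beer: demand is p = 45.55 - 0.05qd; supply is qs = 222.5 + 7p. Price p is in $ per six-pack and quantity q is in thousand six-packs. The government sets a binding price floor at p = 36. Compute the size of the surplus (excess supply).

Surplus = 283.5

Rewriting in direct form: qd = 911 - 20p.
At p = 36: qd = 191 and qs = 474.5.
Surplus = qs - qd = 474.5 - 191 = 283.5.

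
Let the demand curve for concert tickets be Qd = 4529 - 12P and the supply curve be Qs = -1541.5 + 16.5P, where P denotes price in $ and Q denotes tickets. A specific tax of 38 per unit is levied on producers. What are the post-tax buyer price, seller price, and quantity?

Producers keep P_s = P_b - 38 per unit, so supply in terms of the buyer price is Qs = -2168.5 + 16.5P_b.
Equate demand and the shifted supply: 4529 - 12P_b = -2168.5 + 16.5P_b, giving 28.5P_b = 6697.5, so P_b = 235.
So P_s = 197 and the quantity traded is Q = 4529 - 12(235) = 1709.

P_b = 235, P_s = 197, Q = 1709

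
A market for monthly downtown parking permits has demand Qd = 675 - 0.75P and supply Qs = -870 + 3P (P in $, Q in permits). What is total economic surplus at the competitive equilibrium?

Total surplus = 111630

At equilibrium Qd = Qs, so 675 - 0.75P = -870 + 3P; collecting terms, 1545 = 3.75P and P* = 412.
From the demand curve, Q* = 675 - 0.75(412) = 366.
Demand choke price = 900; supply choke price = 290. CS = ½(900 - 412)(366) = 89304; PS = ½(412 - 290)(366) = 22326. Total surplus = 111630.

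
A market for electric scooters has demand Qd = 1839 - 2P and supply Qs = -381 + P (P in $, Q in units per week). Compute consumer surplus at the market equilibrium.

The market clears where 1839 - 2P = -381 + P. Rearranging, 3P = 2220, hence P* = 740.
Substitute back: Q* = 1839 - 2(740) = 359.
Demand choke price (Qd = 0): P = 1839/2 = 919.5. Consumer surplus = ½ × (919.5 - 740) × 359 = 32220.25.

Consumer surplus = 32220.25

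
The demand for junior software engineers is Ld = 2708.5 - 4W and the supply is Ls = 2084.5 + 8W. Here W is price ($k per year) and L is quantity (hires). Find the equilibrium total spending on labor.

Total spending on labor = 130026

Set Ld = Ls: 2708.5 - 4W = 2084.5 + 8W, so 624 = 12W and W* = 52.
From the demand curve, L* = 2708.5 - 4(52) = 2500.5.
Total spending on labor = W* × L* = 52 × 2500.5 = 130026.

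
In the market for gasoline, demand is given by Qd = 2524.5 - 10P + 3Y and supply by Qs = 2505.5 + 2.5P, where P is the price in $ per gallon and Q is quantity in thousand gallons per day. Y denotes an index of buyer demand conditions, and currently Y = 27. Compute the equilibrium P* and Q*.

With Y = 27, demand is Qd = 2605.5 - 10P.
The market clears where 2605.5 - 10P = 2505.5 + 2.5P. Rearranging, 12.5P = 100, hence P* = 8.
From the demand curve, Q* = 2605.5 - 10(8) = 2525.5.

P* = 8, Q* = 2525.5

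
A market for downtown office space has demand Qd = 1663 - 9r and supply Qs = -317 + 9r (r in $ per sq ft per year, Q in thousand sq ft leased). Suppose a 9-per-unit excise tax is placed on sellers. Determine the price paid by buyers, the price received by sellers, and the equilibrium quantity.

Sellers keep r_s = r_b - 9 per unit, so supply in terms of the buyer price is Qs = -398 + 9r_b.
Equate demand and the shifted supply: 1663 - 9r_b = -398 + 9r_b, giving 18r_b = 2061, so r_b = 114.5.
Then r_s = 114.5 - 9 = 105.5 and Q = 1663 - 9(114.5) = 632.5.

r_b = 114.5, r_s = 105.5, Q = 632.5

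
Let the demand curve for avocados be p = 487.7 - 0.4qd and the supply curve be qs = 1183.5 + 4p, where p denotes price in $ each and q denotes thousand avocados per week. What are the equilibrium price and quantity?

Rewriting in direct form: qd = 1219.25 - 2.5p.
The market clears where 1219.25 - 2.5p = 1183.5 + 4p. Rearranging, 6.5p = 35.75, hence p* = 5.5.
Plugging p* into demand: q* = 1219.25 - 2.5(5.5) = 1205.5.

p* = 5.5, q* = 1205.5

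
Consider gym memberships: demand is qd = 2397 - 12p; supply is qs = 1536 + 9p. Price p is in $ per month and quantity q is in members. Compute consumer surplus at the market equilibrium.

The market clears where 2397 - 12p = 1536 + 9p. Rearranging, 21p = 861, hence p* = 41.
From the demand curve, q* = 2397 - 12(41) = 1905.
Demand choke price (qd = 0): p = 2397/12 = 199.75. Consumer surplus = ½ × (199.75 - 41) × 1905 = 151209.375.

Consumer surplus = 151209.375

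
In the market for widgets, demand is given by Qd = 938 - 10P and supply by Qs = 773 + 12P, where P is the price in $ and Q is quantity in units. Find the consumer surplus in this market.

Set Qd = Qs: 938 - 10P = 773 + 12P, so 165 = 22P and P* = 7.5.
Plugging P* into demand: Q* = 938 - 10(7.5) = 863.
Demand choke price (Qd = 0): P = 938/10 = 93.8. Consumer surplus = ½ × (93.8 - 7.5) × 863 = 37238.45.

Consumer surplus = 37238.45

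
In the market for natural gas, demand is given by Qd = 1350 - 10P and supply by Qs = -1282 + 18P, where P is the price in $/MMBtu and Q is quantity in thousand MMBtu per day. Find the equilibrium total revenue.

Total revenue = 38540

The market clears where 1350 - 10P = -1282 + 18P. Rearranging, 28P = 2632, hence P* = 94.
Then Q* = 1350 - 10(94) = 410.
Total revenue = P* × Q* = 94 × 410 = 38540.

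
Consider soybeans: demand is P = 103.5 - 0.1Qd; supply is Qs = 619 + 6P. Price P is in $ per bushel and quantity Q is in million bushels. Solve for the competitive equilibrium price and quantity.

Rewriting in direct form: Qd = 1035 - 10P.
The market clears where 1035 - 10P = 619 + 6P. Rearranging, 16P = 416, hence P* = 26.
From the demand curve, Q* = 1035 - 10(26) = 775.

P* = 26, Q* = 775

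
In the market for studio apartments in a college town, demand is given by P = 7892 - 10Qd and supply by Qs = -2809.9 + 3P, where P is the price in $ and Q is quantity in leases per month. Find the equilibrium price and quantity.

Solving each curve for Q: Qd = 789.2 - 0.1P.
The market clears where 789.2 - 0.1P = -2809.9 + 3P. Rearranging, 3.1P = 3599.1, hence P* = 1161.
Substitute back: Q* = 789.2 - 0.1(1161) = 673.1.

P* = 1161, Q* = 673.1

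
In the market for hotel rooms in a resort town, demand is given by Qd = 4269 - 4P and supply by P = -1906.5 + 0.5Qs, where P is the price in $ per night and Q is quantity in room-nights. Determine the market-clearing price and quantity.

Rewriting in direct form: Qs = 3813 + 2P.
At equilibrium Qd = Qs, so 4269 - 4P = 3813 + 2P; collecting terms, 456 = 6P and P* = 76.
Substitute back: Q* = 4269 - 4(76) = 3965.

P* = 76, Q* = 3965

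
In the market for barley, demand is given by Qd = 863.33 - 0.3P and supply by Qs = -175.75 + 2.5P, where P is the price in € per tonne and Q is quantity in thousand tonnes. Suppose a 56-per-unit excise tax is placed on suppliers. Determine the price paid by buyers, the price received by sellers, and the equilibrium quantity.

P_b = 421.1, P_s = 365.1, Q = 737

The tax drives a wedge P_b - P_s = 56. Substituting P_s = P_b - 56 into supply: Qs = -315.75 + 2.5P_b.
Set Qd = Qs: 863.33 - 0.3P_b = -315.75 + 2.5P_b, so 1179.08 = 2.8P_b and P_b = 421.1.
So P_s = 365.1 and the quantity traded is Q = 863.33 - 0.3(421.1) = 737.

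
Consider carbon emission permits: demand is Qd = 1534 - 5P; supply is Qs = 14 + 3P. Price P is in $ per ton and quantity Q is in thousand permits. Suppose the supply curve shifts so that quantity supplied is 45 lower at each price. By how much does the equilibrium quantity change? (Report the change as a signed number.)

Equating demand and supply, 1534 - 5P = 14 + 3P gives 8P = 1520, so P* = 190.
Substitute back: Q* = 1534 - 5(190) = 584.
After the shift, supply is Qs = -31 + 3P.
New equilibrium: 1565 = 8P, so P = 195.625 and Q = 555.875.
ΔQ = 555.875 - 584 = -28.125.

ΔQ = -28.125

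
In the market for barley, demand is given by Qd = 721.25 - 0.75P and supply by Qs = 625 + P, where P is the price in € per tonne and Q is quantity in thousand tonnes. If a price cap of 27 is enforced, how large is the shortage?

With P fixed at 27, quantity demanded is 701 and quantity supplied is 652.
Shortage = Qd - Qs = 701 - 652 = 49.

Shortage = 49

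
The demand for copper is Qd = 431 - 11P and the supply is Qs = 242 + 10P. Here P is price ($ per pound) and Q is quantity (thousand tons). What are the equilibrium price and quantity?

Set Qd = Qs: 431 - 11P = 242 + 10P, so 189 = 21P and P* = 9.
Plugging P* into demand: Q* = 431 - 11(9) = 332.

P* = 9, Q* = 332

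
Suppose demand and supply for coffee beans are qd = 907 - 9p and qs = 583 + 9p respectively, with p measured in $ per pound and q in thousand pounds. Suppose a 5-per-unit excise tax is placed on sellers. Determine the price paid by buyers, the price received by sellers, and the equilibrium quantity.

The tax drives a wedge p_b - p_s = 5. Substituting p_s = p_b - 5 into supply: qs = 538 + 9p_b.
Set qd = qs: 907 - 9p_b = 538 + 9p_b, so 369 = 18p_b and p_b = 20.5.
So p_s = 15.5 and the quantity traded is q = 907 - 9(20.5) = 722.5.

p_b = 20.5, p_s = 15.5, q = 722.5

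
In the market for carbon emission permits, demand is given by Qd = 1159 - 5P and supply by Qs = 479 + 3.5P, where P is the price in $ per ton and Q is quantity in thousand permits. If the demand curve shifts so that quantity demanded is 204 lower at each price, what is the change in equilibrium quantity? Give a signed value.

At equilibrium Qd = Qs, so 1159 - 5P = 479 + 3.5P; collecting terms, 680 = 8.5P and P* = 80.
Then Q* = 1159 - 5(80) = 759.
After the shift, demand is Qd = 955 - 5P.
Re-solving, 8.5P = 476 gives P = 56 and Q = 675.
ΔQ = 675 - 759 = -84.

ΔQ = -84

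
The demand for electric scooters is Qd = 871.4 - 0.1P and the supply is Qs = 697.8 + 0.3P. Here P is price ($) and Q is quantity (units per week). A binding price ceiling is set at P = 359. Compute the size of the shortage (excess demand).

Shortage = 30

With P fixed at 359, quantity demanded is 835.5 and quantity supplied is 805.5.
Shortage = Qd - Qs = 835.5 - 805.5 = 30.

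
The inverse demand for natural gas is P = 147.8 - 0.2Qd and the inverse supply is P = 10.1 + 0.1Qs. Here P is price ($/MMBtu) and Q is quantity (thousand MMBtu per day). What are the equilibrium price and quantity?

Rewriting in direct form: Qd = 739 - 5P and Qs = -101 + 10P.
Set Qd = Qs: 739 - 5P = -101 + 10P, so 840 = 15P and P* = 56.
Substitute back: Q* = 739 - 5(56) = 459.

P* = 56, Q* = 459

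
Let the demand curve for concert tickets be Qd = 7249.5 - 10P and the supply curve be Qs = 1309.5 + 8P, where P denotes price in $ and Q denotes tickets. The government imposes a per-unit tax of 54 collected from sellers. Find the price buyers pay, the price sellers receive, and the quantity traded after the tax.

The tax drives a wedge P_b - P_s = 54. Substituting P_s = P_b - 54 into supply: Qs = 877.5 + 8P_b.
Equate demand and the shifted supply: 7249.5 - 10P_b = 877.5 + 8P_b, giving 18P_b = 6372, so P_b = 354.
So P_s = 300 and the quantity traded is Q = 7249.5 - 10(354) = 3709.5.

P_b = 354, P_s = 300, Q = 3709.5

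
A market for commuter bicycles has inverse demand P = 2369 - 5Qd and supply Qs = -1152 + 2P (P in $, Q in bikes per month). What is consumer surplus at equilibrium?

Inverting to quantity form: Qd = 473.8 - 0.2P.
Equating demand and supply, 473.8 - 0.2P = -1152 + 2P gives 2.2P = 1625.8, so P* = 739.
From the demand curve, Q* = 473.8 - 0.2(739) = 326.
Demand choke price (Qd = 0): P = 473.8/0.2 = 2369. Consumer surplus = ½ × (2369 - 739) × 326 = 265690.

Consumer surplus = 265690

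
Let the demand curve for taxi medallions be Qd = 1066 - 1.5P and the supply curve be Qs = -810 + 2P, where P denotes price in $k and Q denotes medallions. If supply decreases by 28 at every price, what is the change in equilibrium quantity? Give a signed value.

ΔQ = -12

At equilibrium Qd = Qs, so 1066 - 1.5P = -810 + 2P; collecting terms, 1876 = 3.5P and P* = 536.
Substitute back: Q* = 1066 - 1.5(536) = 262.
After the shift, supply is Qs = -838 + 2P.
New equilibrium: 1904 = 3.5P, so P = 544 and Q = 250.
ΔQ = 250 - 262 = -12.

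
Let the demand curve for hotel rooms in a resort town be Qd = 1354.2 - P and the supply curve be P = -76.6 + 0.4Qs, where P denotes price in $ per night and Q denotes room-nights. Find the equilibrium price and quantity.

P* = 332.2, Q* = 1022

Inverting to quantity form: Qs = 191.5 + 2.5P.
The market clears where 1354.2 - P = 191.5 + 2.5P. Rearranging, 3.5P = 1162.7, hence P* = 332.2.
Substitute back: Q* = 1354.2 - 332.2 = 1022.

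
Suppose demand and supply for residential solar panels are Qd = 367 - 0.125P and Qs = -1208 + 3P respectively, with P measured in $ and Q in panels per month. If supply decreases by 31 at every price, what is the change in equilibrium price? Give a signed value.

ΔP = 9.92

Equating demand and supply, 367 - 0.125P = -1208 + 3P gives 3.125P = 1575, so P* = 504.
From the demand curve, Q* = 367 - 0.125(504) = 304.
After the shift, supply is Qs = -1239 + 3P.
The new intersection has 1606 = 3.125P, i.e. P = 513.92, Q = 302.76.
ΔP = 513.92 - 504 = 9.92.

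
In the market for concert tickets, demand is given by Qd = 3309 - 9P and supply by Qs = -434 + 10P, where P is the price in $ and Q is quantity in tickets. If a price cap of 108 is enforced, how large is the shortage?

At P = 108: Qd = 2337 and Qs = 646.
Shortage = Qd - Qs = 2337 - 646 = 1691.

Shortage = 1691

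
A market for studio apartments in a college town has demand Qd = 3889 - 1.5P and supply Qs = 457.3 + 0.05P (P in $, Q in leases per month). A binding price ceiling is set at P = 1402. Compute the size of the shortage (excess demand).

Shortage = 1258.6

At P = 1402: Qd = 1786 and Qs = 527.4.
Shortage = Qd - Qs = 1786 - 527.4 = 1258.6.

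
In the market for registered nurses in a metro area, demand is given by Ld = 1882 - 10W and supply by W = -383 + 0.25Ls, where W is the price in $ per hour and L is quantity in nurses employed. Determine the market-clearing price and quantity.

W* = 25, L* = 1632

Rewriting in direct form: Ls = 1532 + 4W.
The market clears where 1882 - 10W = 1532 + 4W. Rearranging, 14W = 350, hence W* = 25.
Then L* = 1882 - 10(25) = 1632.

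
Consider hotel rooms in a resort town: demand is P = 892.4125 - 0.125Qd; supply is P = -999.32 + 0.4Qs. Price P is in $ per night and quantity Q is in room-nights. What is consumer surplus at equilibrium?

Consumer surplus = 811485.680625

Rewriting in direct form: Qd = 7139.3 - 8P and Qs = 2498.3 + 2.5P.
Equating demand and supply, 7139.3 - 8P = 2498.3 + 2.5P gives 10.5P = 4641, so P* = 442.
Substitute back: Q* = 7139.3 - 8(442) = 3603.3.
Demand choke price (Qd = 0): P = 7139.3/8 = 892.4125. Consumer surplus = ½ × (892.4125 - 442) × 3603.3 = 811485.680625.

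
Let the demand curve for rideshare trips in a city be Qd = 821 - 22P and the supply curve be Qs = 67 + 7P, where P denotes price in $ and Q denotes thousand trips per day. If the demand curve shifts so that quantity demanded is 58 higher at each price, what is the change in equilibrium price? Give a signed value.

ΔP = 2

The market clears where 821 - 22P = 67 + 7P. Rearranging, 29P = 754, hence P* = 26.
Substitute back: Q* = 821 - 22(26) = 249.
After the shift, demand is Qd = 879 - 22P.
Re-solving, 29P = 812 gives P = 28 and Q = 263.
ΔP = 28 - 26 = 2.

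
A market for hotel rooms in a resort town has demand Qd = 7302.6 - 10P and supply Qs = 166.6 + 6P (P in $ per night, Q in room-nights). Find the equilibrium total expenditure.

At equilibrium Qd = Qs, so 7302.6 - 10P = 166.6 + 6P; collecting terms, 7136 = 16P and P* = 446.
Then Q* = 7302.6 - 10(446) = 2842.6.
Total expenditure = P* × Q* = 446 × 2842.6 = 1267799.6.

Total expenditure = 1267799.6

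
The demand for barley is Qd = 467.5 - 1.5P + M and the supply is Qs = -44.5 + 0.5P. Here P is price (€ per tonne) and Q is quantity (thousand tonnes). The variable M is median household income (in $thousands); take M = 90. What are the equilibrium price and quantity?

With M = 90, demand is Qd = 557.5 - 1.5P.
The market clears where 557.5 - 1.5P = -44.5 + 0.5P. Rearranging, 2P = 602, hence P* = 301.
Substitute back: Q* = 557.5 - 1.5(301) = 106.

P* = 301, Q* = 106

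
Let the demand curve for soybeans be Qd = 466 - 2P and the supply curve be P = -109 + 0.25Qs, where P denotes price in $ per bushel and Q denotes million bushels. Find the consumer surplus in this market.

Consumer surplus = 51984

In direct form, Qs = 436 + 4P.
Set Qd = Qs: 466 - 2P = 436 + 4P, so 30 = 6P and P* = 5.
From the demand curve, Q* = 466 - 2(5) = 456.
Demand choke price (Qd = 0): P = 466/2 = 233. Consumer surplus = ½ × (233 - 5) × 456 = 51984.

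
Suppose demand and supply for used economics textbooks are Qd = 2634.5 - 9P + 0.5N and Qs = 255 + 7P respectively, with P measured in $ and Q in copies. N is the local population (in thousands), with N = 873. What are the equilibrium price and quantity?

P* = 176, Q* = 1487

With N = 873, demand is Qd = 3071 - 9P.
Equating demand and supply, 3071 - 9P = 255 + 7P gives 16P = 2816, so P* = 176.
Then Q* = 3071 - 9(176) = 1487.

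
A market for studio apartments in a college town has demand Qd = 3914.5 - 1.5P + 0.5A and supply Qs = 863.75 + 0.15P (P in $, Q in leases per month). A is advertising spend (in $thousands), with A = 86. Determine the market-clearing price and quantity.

With A = 86, demand is Qd = 3957.5 - 1.5P.
Set Qd = Qs: 3957.5 - 1.5P = 863.75 + 0.15P, so 3093.75 = 1.65P and P* = 1875.
From the demand curve, Q* = 3957.5 - 1.5(1875) = 1145.

P* = 1875, Q* = 1145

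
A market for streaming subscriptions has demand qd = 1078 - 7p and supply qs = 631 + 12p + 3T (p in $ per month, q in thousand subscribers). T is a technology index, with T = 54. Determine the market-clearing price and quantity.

With T = 54, supply is qs = 793 + 12p.
The market clears where 1078 - 7p = 793 + 12p. Rearranging, 19p = 285, hence p* = 15.
From the demand curve, q* = 1078 - 7(15) = 973.

p* = 15, q* = 973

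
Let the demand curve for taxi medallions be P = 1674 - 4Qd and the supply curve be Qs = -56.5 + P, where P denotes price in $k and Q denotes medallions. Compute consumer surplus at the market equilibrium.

Consumer surplus = 209304.5

Rewriting in direct form: Qd = 418.5 - 0.25P.
Set Qd = Qs: 418.5 - 0.25P = -56.5 + P, so 475 = 1.25P and P* = 380.
Plugging P* into demand: Q* = 418.5 - 0.25(380) = 323.5.
Demand choke price (Qd = 0): P = 418.5/0.25 = 1674. Consumer surplus = ½ × (1674 - 380) × 323.5 = 209304.5.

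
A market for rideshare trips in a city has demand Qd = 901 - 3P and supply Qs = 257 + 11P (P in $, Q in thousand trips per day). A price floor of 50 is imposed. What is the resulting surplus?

At P = 50: Qd = 751 and Qs = 807.
Surplus = Qs - Qd = 807 - 751 = 56.

Surplus = 56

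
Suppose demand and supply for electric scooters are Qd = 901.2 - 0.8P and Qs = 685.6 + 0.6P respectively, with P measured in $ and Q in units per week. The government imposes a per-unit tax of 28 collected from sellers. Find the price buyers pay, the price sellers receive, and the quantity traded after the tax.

With a tax of 28 on sellers, they supply based on the net price P_s = P_b - 28, so Qs = 668.8 + 0.6P_b.
Market clearing requires 901.2 - 0.8P_b = 668.8 + 0.6P_b; hence 232.4 = 1.4P_b and P_b = 166.
Then P_s = 166 - 28 = 138 and Q = 901.2 - 0.8(166) = 768.4.

P_b = 166, P_s = 138, Q = 768.4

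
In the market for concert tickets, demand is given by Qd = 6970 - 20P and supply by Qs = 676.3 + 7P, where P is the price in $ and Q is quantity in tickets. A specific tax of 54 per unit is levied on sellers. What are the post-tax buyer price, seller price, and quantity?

P_b = 247.1, P_s = 193.1, Q = 2028

Sellers keep P_s = P_b - 54 per unit, so supply in terms of the buyer price is Qs = 298.3 + 7P_b.
Equate demand and the shifted supply: 6970 - 20P_b = 298.3 + 7P_b, giving 27P_b = 6671.7, so P_b = 247.1.
So P_s = 193.1 and the quantity traded is Q = 6970 - 20(247.1) = 2028.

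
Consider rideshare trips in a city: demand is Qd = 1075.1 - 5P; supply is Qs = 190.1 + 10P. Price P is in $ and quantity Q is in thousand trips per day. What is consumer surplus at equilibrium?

At equilibrium Qd = Qs, so 1075.1 - 5P = 190.1 + 10P; collecting terms, 885 = 15P and P* = 59.
Plugging P* into demand: Q* = 1075.1 - 5(59) = 780.1.
Demand choke price (Qd = 0): P = 1075.1/5 = 215.02. Consumer surplus = ½ × (215.02 - 59) × 780.1 = 60855.601.

Consumer surplus = 60855.601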